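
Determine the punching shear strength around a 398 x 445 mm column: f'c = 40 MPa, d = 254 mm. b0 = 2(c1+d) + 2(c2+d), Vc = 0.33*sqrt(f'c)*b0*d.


b0 = 2*(398 + 254) + 2*(445 + 254) = 2702 mm
Vc = 0.33 * sqrt(40) * 2702 * 254 / 1000
= 1432.4 kN

1432.4


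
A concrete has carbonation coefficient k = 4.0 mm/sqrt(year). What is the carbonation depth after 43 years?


depth = k * sqrt(t)
= 4.0 * sqrt(43)
= 26.23 mm

26.23


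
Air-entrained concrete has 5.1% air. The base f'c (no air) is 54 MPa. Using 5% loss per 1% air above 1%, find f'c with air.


Strength loss = (5.1 - 1) * 5 = 20.5%
f'c = 54 * (1 - 20.5/100)
= 42.93 MPa

42.93


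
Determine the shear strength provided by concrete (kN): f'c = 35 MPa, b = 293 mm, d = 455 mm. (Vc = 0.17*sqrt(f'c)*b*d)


Vc = 0.17 * sqrt(35) * 293 * 455 / 1000
= 134.08 kN

134.08


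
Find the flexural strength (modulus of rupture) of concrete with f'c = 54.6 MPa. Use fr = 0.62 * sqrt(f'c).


fr = 0.62 * sqrt(54.6)
= 4.581 MPa

4.581


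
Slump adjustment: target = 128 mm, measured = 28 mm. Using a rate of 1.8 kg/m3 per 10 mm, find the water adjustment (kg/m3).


Difference = 128 - 28 = 100 mm
Water adjustment = 100 * 1.8 / 10 = 18.0 kg/m3

18.0


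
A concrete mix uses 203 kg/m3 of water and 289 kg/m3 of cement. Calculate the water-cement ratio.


w/c = water / cement
w/c = 203 / 289 = 0.702

0.702


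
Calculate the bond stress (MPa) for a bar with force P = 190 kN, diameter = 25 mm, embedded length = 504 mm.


u = P / (pi * db * ld)
= 190 * 1000 / (pi * 25 * 504)
= 4.8 MPa

4.8


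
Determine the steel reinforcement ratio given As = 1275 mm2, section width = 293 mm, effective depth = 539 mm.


rho = As / (b * d)
= 1275 / (293 * 539)
= 0.0081

0.0081


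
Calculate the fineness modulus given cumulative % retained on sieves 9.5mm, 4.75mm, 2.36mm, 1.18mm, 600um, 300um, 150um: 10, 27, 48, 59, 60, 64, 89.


FM = sum(cumulative % retained) / 100
= 357 / 100
= 3.57

3.57


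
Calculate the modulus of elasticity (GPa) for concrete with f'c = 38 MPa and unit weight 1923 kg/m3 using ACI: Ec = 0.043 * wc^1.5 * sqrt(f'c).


Ec = 0.043 * 1923^1.5 * sqrt(38) / 1000
= 22.35 GPa

22.35


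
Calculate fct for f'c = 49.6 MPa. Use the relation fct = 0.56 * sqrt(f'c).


fct = 0.56 * sqrt(49.6)
= 0.56 * 7.043
= 3.944 MPa

3.944


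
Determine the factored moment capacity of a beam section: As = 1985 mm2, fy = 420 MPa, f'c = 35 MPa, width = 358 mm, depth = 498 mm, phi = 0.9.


a = As * fy / (0.85 * f'c * b)
= 1985 * 420 / (0.85 * 35 * 358)
= 78.278 mm
Mn = As * fy * (d - a/2) / 10^6
= 382.5524 kN-m
phi*Mn = 0.9 * 382.5524 = 344.3 kN-m

344.3


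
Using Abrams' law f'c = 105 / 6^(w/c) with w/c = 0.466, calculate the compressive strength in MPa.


f'c = 105 / 6^0.466
= 105 / 2.305
= 45.56 MPa

45.56


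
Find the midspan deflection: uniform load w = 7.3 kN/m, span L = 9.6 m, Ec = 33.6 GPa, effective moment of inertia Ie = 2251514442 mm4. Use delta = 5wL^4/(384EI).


Convert: L = 9.6 m = 9600 mm, Ec = 33.6 GPa = 33600 MPa
delta = 5 * 7.3 * 9600^4 / (384 * 33600 * 2251514442)
= 10.67 mm

10.67


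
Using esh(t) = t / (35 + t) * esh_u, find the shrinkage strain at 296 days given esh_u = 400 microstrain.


esh(296) = 296 / (35 + 296) * 400
= 296 / 331 * 400
= 357.7 microstrain

357.7


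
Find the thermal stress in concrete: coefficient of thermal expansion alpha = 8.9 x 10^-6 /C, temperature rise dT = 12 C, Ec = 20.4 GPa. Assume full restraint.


sigma = alpha * dT * Ec
= 8.9e-6 * 12 * 20.4 * 1000
= 2.179 MPa

2.179


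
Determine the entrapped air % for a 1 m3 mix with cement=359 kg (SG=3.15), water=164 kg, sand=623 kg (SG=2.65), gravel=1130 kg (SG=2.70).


Vol cement = 359 / (3.15 * 1000) = 0.113968 m3
Vol water = 164 / 1000 = 0.164 m3
Vol sand = 623 / (2.65 * 1000) = 0.235094 m3
Vol gravel = 1130 / (2.70 * 1000) = 0.418519 m3
Total solid + water volume = 0.931581 m3
Air = (1 - 0.931581) * 100 = 6.84%

6.84


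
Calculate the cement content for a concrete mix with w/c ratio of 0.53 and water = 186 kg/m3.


Cement = water / (w/c)
= 186 / 0.53
= 350.9 kg/m3

350.9


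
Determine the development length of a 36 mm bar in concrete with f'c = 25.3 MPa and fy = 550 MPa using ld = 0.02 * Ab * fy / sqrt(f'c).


Ab = pi * 36^2 / 4 = 1017.876 mm2
ld = 0.02 * 1017.876 * 550 / sqrt(25.3)
= 2226.0 mm

2226.0


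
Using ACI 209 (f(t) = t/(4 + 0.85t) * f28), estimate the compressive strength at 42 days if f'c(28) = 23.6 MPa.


f(42) = 42 / (4 + 0.85 * 42) * 23.6
= 42 / 39.7 * 23.6
= 24.97 MPa

24.97


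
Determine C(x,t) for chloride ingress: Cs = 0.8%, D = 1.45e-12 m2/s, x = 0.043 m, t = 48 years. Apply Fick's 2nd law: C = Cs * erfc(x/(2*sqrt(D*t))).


t_seconds = 48 * 365.25 * 24 * 3600 = 1514764800.0 s
arg = 0.043 / (2 * sqrt(1.45e-12 * 1514764800.0))
= 0.4588
erfc(0.4588) = 0.5165
C = 0.8 * 0.5165 = 0.4132%

0.4132


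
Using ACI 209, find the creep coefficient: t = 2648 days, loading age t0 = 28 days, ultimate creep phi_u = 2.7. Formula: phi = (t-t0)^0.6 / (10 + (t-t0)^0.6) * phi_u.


dt = 2648 - 28 = 2620
phi = 2620^0.6 / (10 + 2620^0.6) * 2.7
= 2.48

2.48


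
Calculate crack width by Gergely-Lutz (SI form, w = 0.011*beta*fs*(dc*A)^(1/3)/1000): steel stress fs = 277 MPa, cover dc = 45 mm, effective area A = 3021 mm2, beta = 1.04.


w = 0.011 * beta * fs * (dc * A)^(1/3) / 1000
= 0.011 * 1.04 * 277 * (45 * 3021)^(1/3) / 1000
= 0.163 mm

0.163


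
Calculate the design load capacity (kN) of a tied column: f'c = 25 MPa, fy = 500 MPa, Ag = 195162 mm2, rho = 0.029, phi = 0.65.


Ast = rho * Ag = 0.029 * 195162 = 5659.698 mm2
phi*Pn = 0.65 * 0.80 * (0.85 * 25 * (195162 - 5659.698) + 500 * 5659.698) / 1000
= 3565.52 kN

3565.52


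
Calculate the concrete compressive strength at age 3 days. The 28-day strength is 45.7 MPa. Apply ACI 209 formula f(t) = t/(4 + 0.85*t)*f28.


f(3) = 3 / (4 + 0.85 * 3) * 45.7
= 3 / 6.55 * 45.7
= 20.93 MPa

20.93


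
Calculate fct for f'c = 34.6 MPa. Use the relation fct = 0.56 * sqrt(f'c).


fct = 0.56 * sqrt(34.6)
= 0.56 * 5.882
= 3.294 MPa

3.294


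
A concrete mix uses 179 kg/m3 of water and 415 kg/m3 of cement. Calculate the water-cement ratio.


w/c = water / cement
w/c = 179 / 415 = 0.431

0.431


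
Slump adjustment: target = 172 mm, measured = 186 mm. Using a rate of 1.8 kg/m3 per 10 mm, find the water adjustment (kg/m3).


Difference = 172 - 186 = -14 mm
Water adjustment = -14 * 1.8 / 10 = -2.5 kg/m3

-2.5


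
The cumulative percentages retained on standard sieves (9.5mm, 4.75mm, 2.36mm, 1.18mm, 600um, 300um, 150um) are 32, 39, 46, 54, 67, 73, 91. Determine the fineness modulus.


FM = sum(cumulative % retained) / 100
= 402 / 100
= 4.02

4.02


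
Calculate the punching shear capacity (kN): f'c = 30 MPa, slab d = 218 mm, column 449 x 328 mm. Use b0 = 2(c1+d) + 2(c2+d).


b0 = 2*(449 + 218) + 2*(328 + 218) = 2426 mm
Vc = 0.33 * sqrt(30) * 2426 * 218 / 1000
= 955.92 kN

955.92


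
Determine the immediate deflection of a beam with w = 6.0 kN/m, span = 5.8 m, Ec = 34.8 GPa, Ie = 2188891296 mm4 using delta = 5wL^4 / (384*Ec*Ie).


Convert: L = 5.8 m = 5800 mm, Ec = 34.8 GPa = 34800 MPa
delta = 5 * 6.0 * 5800^4 / (384 * 34800 * 2188891296)
= 1.16 mm

1.16


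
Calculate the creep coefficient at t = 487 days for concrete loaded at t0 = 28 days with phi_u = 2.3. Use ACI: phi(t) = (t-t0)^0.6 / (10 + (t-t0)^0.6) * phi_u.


dt = 487 - 28 = 459
phi = 459^0.6 / (10 + 459^0.6) * 2.3
= 1.836

1.836


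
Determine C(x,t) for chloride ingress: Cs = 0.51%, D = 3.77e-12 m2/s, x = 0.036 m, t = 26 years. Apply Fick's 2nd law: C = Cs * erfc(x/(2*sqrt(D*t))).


t_seconds = 26 * 365.25 * 24 * 3600 = 820497600.0 s
arg = 0.036 / (2 * sqrt(3.77e-12 * 820497600.0))
= 0.3236
erfc(0.3236) = 0.6472
C = 0.51 * 0.6472 = 0.3301%

0.3301


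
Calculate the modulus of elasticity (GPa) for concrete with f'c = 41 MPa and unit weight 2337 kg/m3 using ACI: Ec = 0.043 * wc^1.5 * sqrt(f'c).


Ec = 0.043 * 2337^1.5 * sqrt(41) / 1000
= 31.11 GPa

31.11


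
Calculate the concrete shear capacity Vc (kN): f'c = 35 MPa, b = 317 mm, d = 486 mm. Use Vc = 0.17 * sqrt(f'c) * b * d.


Vc = 0.17 * sqrt(35) * 317 * 486 / 1000
= 154.95 kN

154.95


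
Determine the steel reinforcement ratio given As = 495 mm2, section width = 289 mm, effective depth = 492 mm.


rho = As / (b * d)
= 495 / (289 * 492)
= 0.0035

0.0035


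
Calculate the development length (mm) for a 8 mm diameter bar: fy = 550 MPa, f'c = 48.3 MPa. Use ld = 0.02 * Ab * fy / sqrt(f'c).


Ab = pi * 8^2 / 4 = 50.265 mm2
ld = 0.02 * 50.265 * 550 / sqrt(48.3)
= 79.6 mm

79.6


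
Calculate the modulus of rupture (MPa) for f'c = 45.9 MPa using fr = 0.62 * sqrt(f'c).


fr = 0.62 * sqrt(45.9)
= 4.2 MPa

4.2


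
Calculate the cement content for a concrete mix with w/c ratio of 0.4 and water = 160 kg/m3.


Cement = water / (w/c)
= 160 / 0.4
= 400.0 kg/m3

400.0


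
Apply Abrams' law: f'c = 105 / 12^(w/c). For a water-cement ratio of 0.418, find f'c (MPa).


f'c = 105 / 12^0.418
= 105 / 2.826
= 37.16 MPa

37.16


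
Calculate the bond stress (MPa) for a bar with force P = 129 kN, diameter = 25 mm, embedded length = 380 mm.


u = P / (pi * db * ld)
= 129 * 1000 / (pi * 25 * 380)
= 4.322 MPa

4.322


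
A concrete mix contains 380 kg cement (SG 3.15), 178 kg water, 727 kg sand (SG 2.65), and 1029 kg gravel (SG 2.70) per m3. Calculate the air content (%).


Vol cement = 380 / (3.15 * 1000) = 0.120635 m3
Vol water = 178 / 1000 = 0.178 m3
Vol sand = 727 / (2.65 * 1000) = 0.27434 m3
Vol gravel = 1029 / (2.70 * 1000) = 0.381111 m3
Total solid + water volume = 0.954086 m3
Air = (1 - 0.954086) * 100 = 4.59%

4.59


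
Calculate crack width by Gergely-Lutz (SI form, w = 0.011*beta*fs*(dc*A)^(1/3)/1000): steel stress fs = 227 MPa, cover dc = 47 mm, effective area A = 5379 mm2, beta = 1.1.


w = 0.011 * beta * fs * (dc * A)^(1/3) / 1000
= 0.011 * 1.1 * 227 * (47 * 5379)^(1/3) / 1000
= 0.174 mm

0.174


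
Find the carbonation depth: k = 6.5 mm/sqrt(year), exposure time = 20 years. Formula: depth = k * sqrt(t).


depth = k * sqrt(t)
= 6.5 * sqrt(20)
= 29.07 mm

29.07


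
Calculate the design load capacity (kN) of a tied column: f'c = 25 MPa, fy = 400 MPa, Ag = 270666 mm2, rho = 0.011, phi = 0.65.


Ast = rho * Ag = 0.011 * 270666 = 2977.326 mm2
phi*Pn = 0.65 * 0.80 * (0.85 * 25 * (270666 - 2977.326) + 400 * 2977.326) / 1000
= 3577.24 kN

3577.24


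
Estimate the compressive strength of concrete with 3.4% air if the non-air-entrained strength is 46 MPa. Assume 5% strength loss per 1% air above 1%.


Strength loss = (3.4 - 1) * 5 = 12.0%
f'c = 46 * (1 - 12.0/100)
= 40.48 MPa

40.48


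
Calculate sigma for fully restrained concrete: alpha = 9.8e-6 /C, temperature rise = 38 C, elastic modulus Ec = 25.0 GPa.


sigma = alpha * dT * Ec
= 9.8e-6 * 38 * 25.0 * 1000
= 9.31 MPa

9.31


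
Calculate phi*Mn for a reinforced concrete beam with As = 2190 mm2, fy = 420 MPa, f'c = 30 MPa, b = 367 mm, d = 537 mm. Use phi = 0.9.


a = As * fy / (0.85 * f'c * b)
= 2190 * 420 / (0.85 * 30 * 367)
= 98.285 mm
Mn = As * fy * (d - a/2) / 10^6
= 448.7313 kN-m
phi*Mn = 0.9 * 448.7313 = 403.86 kN-m

403.86


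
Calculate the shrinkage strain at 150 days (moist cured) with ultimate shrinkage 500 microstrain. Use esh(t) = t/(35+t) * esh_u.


esh(150) = 150 / (35 + 150) * 500
= 150 / 185 * 500
= 405.4 microstrain

405.4


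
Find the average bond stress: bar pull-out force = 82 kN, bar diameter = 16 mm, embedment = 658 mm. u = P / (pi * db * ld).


u = P / (pi * db * ld)
= 82 * 1000 / (pi * 16 * 658)
= 2.479 MPa

2.479


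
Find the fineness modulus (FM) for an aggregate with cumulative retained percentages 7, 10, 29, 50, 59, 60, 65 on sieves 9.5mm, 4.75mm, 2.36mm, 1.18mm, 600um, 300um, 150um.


FM = sum(cumulative % retained) / 100
= 280 / 100
= 2.8

2.8


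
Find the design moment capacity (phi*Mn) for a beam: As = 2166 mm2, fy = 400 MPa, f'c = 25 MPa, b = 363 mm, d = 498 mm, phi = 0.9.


a = As * fy / (0.85 * f'c * b)
= 2166 * 400 / (0.85 * 25 * 363)
= 112.3189 mm
Mn = As * fy * (d - a/2) / 10^6
= 382.8106 kN-m
phi*Mn = 0.9 * 382.8106 = 344.53 kN-m

344.53


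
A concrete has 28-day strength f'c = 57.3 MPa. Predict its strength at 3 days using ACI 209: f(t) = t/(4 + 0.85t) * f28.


f(3) = 3 / (4 + 0.85 * 3) * 57.3
= 3 / 6.55 * 57.3
= 26.24 MPa

26.24


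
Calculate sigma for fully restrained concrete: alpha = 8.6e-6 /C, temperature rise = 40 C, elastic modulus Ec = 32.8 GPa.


sigma = alpha * dT * Ec
= 8.6e-6 * 40 * 32.8 * 1000
= 11.283 MPa

11.283


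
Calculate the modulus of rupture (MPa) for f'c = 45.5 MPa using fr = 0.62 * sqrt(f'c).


fr = 0.62 * sqrt(45.5)
= 4.182 MPa

4.182


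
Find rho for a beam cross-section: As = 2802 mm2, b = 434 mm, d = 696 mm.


rho = As / (b * d)
= 2802 / (434 * 696)
= 0.0093

0.0093


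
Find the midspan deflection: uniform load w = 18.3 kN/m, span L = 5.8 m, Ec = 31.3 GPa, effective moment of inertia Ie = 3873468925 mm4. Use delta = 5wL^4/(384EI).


Convert: L = 5.8 m = 5800 mm, Ec = 31.3 GPa = 31300 MPa
delta = 5 * 18.3 * 5800^4 / (384 * 31300 * 3873468925)
= 2.22 mm

2.22


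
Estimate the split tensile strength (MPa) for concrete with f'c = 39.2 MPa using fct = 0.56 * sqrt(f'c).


fct = 0.56 * sqrt(39.2)
= 0.56 * 6.261
= 3.506 MPa

3.506


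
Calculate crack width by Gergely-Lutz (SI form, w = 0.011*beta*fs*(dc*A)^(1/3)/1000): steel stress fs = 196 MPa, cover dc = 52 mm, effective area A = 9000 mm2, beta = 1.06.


w = 0.011 * beta * fs * (dc * A)^(1/3) / 1000
= 0.011 * 1.06 * 196 * (52 * 9000)^(1/3) / 1000
= 0.177 mm

0.177


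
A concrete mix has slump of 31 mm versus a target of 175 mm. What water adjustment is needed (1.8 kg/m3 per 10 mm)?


Difference = 175 - 31 = 144 mm
Water adjustment = 144 * 1.8 / 10 = 25.9 kg/m3

25.9


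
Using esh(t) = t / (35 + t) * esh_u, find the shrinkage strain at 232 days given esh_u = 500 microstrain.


esh(232) = 232 / (35 + 232) * 500
= 232 / 267 * 500
= 434.5 microstrain

434.5


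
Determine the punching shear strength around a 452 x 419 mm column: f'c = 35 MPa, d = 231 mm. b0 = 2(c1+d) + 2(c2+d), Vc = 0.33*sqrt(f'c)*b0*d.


b0 = 2*(452 + 231) + 2*(419 + 231) = 2666 mm
Vc = 0.33 * sqrt(35) * 2666 * 231 / 1000
= 1202.32 kN

1202.32


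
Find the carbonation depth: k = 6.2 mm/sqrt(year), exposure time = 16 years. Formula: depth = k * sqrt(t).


depth = k * sqrt(t)
= 6.2 * sqrt(16)
= 24.8 mm

24.8


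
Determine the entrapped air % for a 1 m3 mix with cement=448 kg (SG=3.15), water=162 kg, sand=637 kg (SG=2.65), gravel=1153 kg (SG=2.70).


Vol cement = 448 / (3.15 * 1000) = 0.142222 m3
Vol water = 162 / 1000 = 0.162 m3
Vol sand = 637 / (2.65 * 1000) = 0.240377 m3
Vol gravel = 1153 / (2.70 * 1000) = 0.427037 m3
Total solid + water volume = 0.971637 m3
Air = (1 - 0.971637) * 100 = 2.84%

2.84


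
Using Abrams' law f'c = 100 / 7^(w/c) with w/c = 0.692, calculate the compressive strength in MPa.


f'c = 100 / 7^0.692
= 100 / 3.844
= 26.01 MPa

26.01


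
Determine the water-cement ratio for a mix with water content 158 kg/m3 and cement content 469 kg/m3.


w/c = water / cement
w/c = 158 / 469 = 0.337

0.337


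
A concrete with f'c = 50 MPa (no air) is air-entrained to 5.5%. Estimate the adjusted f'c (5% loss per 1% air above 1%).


Strength loss = (5.5 - 1) * 5 = 22.5%
f'c = 50 * (1 - 22.5/100)
= 38.75 MPa

38.75


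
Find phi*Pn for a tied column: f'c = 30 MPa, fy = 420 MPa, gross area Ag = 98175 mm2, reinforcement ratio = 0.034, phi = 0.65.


Ast = rho * Ag = 0.034 * 98175 = 3337.95 mm2
phi*Pn = 0.65 * 0.80 * (0.85 * 30 * (98175 - 3337.95) + 420 * 3337.95) / 1000
= 1986.55 kN

1986.55


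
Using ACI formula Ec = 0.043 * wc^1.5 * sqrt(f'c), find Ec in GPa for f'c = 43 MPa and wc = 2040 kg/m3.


Ec = 0.043 * 2040^1.5 * sqrt(43) / 1000
= 25.98 GPa

25.98


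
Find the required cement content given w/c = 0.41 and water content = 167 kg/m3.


Cement = water / (w/c)
= 167 / 0.41
= 407.3 kg/m3

407.3


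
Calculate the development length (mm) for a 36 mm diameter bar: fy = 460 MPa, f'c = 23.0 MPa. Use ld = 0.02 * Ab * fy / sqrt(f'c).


Ab = pi * 36^2 / 4 = 1017.876 mm2
ld = 0.02 * 1017.876 * 460 / sqrt(23.0)
= 1952.6 mm

1952.6


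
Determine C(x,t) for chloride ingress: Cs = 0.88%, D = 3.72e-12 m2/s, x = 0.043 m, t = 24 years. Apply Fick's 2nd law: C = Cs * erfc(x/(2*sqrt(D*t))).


t_seconds = 24 * 365.25 * 24 * 3600 = 757382400.0 s
arg = 0.043 / (2 * sqrt(3.72e-12 * 757382400.0))
= 0.4051
erfc(0.4051) = 0.5668
C = 0.88 * 0.5668 = 0.4987%

0.4987


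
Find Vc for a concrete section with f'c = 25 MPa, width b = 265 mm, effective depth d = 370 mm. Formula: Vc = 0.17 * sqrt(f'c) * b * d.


Vc = 0.17 * sqrt(25) * 265 * 370 / 1000
= 83.34 kN

83.34


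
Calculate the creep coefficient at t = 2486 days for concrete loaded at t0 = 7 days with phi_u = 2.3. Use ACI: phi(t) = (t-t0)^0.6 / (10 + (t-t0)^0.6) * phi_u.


dt = 2486 - 7 = 2479
phi = 2479^0.6 / (10 + 2479^0.6) * 2.3
= 2.106

2.106


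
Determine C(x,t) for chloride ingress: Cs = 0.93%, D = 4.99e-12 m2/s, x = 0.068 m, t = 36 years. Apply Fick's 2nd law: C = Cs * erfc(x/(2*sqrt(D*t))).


t_seconds = 36 * 365.25 * 24 * 3600 = 1136073600.0 s
arg = 0.068 / (2 * sqrt(4.99e-12 * 1136073600.0))
= 0.4516
erfc(0.4516) = 0.5231
C = 0.93 * 0.5231 = 0.4865%

0.4865


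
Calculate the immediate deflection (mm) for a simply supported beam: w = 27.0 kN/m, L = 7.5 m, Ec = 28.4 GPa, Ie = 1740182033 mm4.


Convert: L = 7.5 m = 7500 mm, Ec = 28.4 GPa = 28400 MPa
delta = 5 * 27.0 * 7500^4 / (384 * 28400 * 1740182033)
= 22.51 mm

22.51


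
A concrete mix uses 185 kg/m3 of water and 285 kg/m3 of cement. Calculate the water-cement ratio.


w/c = water / cement
w/c = 185 / 285 = 0.649

0.649


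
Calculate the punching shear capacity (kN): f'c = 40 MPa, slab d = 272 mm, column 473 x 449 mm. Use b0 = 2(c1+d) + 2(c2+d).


b0 = 2*(473 + 272) + 2*(449 + 272) = 2932 mm
Vc = 0.33 * sqrt(40) * 2932 * 272 / 1000
= 1664.47 kN

1664.47


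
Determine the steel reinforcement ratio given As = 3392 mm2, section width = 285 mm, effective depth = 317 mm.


rho = As / (b * d)
= 3392 / (285 * 317)
= 0.0375

0.0375


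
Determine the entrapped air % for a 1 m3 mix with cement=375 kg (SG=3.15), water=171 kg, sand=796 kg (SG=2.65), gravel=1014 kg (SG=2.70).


Vol cement = 375 / (3.15 * 1000) = 0.119048 m3
Vol water = 171 / 1000 = 0.171 m3
Vol sand = 796 / (2.65 * 1000) = 0.300377 m3
Vol gravel = 1014 / (2.70 * 1000) = 0.375556 m3
Total solid + water volume = 0.965981 m3
Air = (1 - 0.965981) * 100 = 3.4%

3.4


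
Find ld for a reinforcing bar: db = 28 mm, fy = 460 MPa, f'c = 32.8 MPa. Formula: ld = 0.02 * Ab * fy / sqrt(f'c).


Ab = pi * 28^2 / 4 = 615.752 mm2
ld = 0.02 * 615.752 * 460 / sqrt(32.8)
= 989.1 mm

989.1


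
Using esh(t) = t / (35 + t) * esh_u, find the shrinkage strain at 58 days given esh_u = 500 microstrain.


esh(58) = 58 / (35 + 58) * 500
= 58 / 93 * 500
= 311.8 microstrain

311.8


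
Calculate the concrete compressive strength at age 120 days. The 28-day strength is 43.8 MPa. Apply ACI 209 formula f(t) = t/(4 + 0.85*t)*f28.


f(120) = 120 / (4 + 0.85 * 120) * 43.8
= 120 / 106.0 * 43.8
= 49.58 MPa

49.58


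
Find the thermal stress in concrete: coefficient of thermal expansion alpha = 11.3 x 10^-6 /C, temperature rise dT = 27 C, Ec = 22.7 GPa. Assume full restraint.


sigma = alpha * dT * Ec
= 11.3e-6 * 27 * 22.7 * 1000
= 6.926 MPa

6.926


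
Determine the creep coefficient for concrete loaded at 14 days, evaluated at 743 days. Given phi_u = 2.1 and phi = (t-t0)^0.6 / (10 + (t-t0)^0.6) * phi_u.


dt = 743 - 14 = 729
phi = 729^0.6 / (10 + 729^0.6) * 2.1
= 1.762

1.762


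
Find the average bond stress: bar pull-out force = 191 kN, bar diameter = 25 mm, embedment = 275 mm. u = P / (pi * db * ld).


u = P / (pi * db * ld)
= 191 * 1000 / (pi * 25 * 275)
= 8.843 MPa

8.843


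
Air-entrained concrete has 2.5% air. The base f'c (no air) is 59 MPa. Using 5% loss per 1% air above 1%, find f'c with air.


Strength loss = (2.5 - 1) * 5 = 7.5%
f'c = 59 * (1 - 7.5/100)
= 54.58 MPa

54.58


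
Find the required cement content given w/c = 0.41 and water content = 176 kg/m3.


Cement = water / (w/c)
= 176 / 0.41
= 429.3 kg/m3

429.3


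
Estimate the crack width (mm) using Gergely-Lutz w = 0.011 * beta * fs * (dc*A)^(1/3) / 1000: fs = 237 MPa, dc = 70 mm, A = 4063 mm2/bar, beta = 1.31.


w = 0.011 * beta * fs * (dc * A)^(1/3) / 1000
= 0.011 * 1.31 * 237 * (70 * 4063)^(1/3) / 1000
= 0.225 mm

0.225


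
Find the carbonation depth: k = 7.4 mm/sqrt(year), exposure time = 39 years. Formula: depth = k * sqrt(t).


depth = k * sqrt(t)
= 7.4 * sqrt(39)
= 46.21 mm

46.21


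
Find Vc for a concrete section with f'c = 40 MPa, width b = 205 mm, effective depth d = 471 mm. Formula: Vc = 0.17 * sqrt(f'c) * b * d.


Vc = 0.17 * sqrt(40) * 205 * 471 / 1000
= 103.81 kN

103.81


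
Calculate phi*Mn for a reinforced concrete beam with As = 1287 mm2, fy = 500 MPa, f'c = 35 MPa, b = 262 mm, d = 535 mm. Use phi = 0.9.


a = As * fy / (0.85 * f'c * b)
= 1287 * 500 / (0.85 * 35 * 262)
= 82.5582 mm
Mn = As * fy * (d - a/2) / 10^6
= 317.7094 kN-m
phi*Mn = 0.9 * 317.7094 = 285.94 kN-m

285.94


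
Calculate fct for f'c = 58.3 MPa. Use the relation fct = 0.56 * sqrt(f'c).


fct = 0.56 * sqrt(58.3)
= 0.56 * 7.635
= 4.276 MPa

4.276


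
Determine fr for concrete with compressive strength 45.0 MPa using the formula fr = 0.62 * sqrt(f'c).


fr = 0.62 * sqrt(45.0)
= 4.159 MPa

4.159


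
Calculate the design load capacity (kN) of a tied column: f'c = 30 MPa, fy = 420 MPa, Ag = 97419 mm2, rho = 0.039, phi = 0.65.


Ast = rho * Ag = 0.039 * 97419 = 3799.341 mm2
phi*Pn = 0.65 * 0.80 * (0.85 * 30 * (97419 - 3799.341) + 420 * 3799.341) / 1000
= 2071.17 kN

2071.17


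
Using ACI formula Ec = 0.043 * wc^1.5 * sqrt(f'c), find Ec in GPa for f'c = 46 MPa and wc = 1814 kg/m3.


Ec = 0.043 * 1814^1.5 * sqrt(46) / 1000
= 22.53 GPa

22.53


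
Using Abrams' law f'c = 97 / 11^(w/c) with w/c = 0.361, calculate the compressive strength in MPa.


f'c = 97 / 11^0.361
= 97 / 2.377
= 40.82 MPa

40.82


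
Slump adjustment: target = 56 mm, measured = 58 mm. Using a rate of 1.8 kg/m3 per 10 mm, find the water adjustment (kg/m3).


Difference = 56 - 58 = -2 mm
Water adjustment = -2 * 1.8 / 10 = -0.4 kg/m3

-0.4


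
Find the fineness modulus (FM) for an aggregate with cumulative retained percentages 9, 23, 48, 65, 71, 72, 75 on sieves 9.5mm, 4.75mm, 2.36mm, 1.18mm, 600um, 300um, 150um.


FM = sum(cumulative % retained) / 100
= 363 / 100
= 3.63

3.63


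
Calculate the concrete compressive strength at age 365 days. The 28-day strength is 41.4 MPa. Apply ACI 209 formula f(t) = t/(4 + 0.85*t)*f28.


f(365) = 365 / (4 + 0.85 * 365) * 41.4
= 365 / 314.25 * 41.4
= 48.09 MPa

48.09


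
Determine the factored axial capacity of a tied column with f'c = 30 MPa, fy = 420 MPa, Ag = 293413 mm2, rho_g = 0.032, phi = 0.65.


Ast = rho * Ag = 0.032 * 293413 = 9389.216 mm2
phi*Pn = 0.65 * 0.80 * (0.85 * 30 * (293413 - 9389.216) + 420 * 9389.216) / 1000
= 5816.76 kN

5816.76


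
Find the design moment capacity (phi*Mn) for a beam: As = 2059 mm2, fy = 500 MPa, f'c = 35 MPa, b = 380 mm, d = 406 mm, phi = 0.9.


a = As * fy / (0.85 * f'c * b)
= 2059 * 500 / (0.85 * 35 * 380)
= 91.0659 mm
Mn = As * fy * (d - a/2) / 10^6
= 371.1008 kN-m
phi*Mn = 0.9 * 371.1008 = 333.99 kN-m

333.99


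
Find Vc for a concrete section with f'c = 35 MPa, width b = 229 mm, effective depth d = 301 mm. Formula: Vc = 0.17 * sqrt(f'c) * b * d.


Vc = 0.17 * sqrt(35) * 229 * 301 / 1000
= 69.32 kN

69.32


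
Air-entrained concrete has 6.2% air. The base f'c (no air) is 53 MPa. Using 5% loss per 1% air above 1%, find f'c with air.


Strength loss = (6.2 - 1) * 5 = 26.0%
f'c = 53 * (1 - 26.0/100)
= 39.22 MPa

39.22


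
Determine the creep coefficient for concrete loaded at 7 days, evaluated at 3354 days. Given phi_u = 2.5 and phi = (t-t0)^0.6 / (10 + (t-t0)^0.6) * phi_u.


dt = 3354 - 7 = 3347
phi = 3347^0.6 / (10 + 3347^0.6) * 2.5
= 2.322

2.322


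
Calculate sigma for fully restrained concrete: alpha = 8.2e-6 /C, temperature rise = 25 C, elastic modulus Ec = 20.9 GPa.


sigma = alpha * dT * Ec
= 8.2e-6 * 25 * 20.9 * 1000
= 4.284 MPa

4.284


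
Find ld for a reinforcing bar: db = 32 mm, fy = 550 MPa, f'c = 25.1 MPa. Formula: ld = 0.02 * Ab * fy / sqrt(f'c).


Ab = pi * 32^2 / 4 = 804.248 mm2
ld = 0.02 * 804.248 * 550 / sqrt(25.1)
= 1765.8 mm

1765.8


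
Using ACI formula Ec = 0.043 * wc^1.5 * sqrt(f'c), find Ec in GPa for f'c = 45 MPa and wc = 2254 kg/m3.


Ec = 0.043 * 2254^1.5 * sqrt(45) / 1000
= 30.87 GPa

30.87


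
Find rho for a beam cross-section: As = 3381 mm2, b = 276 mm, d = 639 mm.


rho = As / (b * d)
= 3381 / (276 * 639)
= 0.0192

0.0192


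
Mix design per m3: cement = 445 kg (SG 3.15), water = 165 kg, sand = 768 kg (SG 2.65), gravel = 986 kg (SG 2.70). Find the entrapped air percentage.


Vol cement = 445 / (3.15 * 1000) = 0.14127 m3
Vol water = 165 / 1000 = 0.165 m3
Vol sand = 768 / (2.65 * 1000) = 0.289811 m3
Vol gravel = 986 / (2.70 * 1000) = 0.365185 m3
Total solid + water volume = 0.961266 m3
Air = (1 - 0.961266) * 100 = 3.87%

3.87


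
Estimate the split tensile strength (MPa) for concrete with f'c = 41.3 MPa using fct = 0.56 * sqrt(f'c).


fct = 0.56 * sqrt(41.3)
= 0.56 * 6.427
= 3.599 MPa

3.599


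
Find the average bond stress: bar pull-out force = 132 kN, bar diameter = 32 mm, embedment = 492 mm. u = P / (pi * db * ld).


u = P / (pi * db * ld)
= 132 * 1000 / (pi * 32 * 492)
= 2.669 MPa

2.669


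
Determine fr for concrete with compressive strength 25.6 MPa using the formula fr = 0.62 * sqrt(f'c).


fr = 0.62 * sqrt(25.6)
= 3.137 MPa

3.137


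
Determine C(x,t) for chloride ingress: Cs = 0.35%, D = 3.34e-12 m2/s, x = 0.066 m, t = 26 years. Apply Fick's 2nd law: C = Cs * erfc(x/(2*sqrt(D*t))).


t_seconds = 26 * 365.25 * 24 * 3600 = 820497600.0 s
arg = 0.066 / (2 * sqrt(3.34e-12 * 820497600.0))
= 0.6304
erfc(0.6304) = 0.3727
C = 0.35 * 0.3727 = 0.1304%

0.1304


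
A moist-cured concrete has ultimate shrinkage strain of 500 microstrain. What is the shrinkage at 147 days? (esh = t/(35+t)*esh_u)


esh(147) = 147 / (35 + 147) * 500
= 147 / 182 * 500
= 403.8 microstrain

403.8


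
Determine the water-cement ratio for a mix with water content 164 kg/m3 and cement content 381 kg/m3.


w/c = water / cement
w/c = 164 / 381 = 0.43

0.43


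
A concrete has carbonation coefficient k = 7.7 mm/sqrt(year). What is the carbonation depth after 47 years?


depth = k * sqrt(t)
= 7.7 * sqrt(47)
= 52.79 mm

52.79


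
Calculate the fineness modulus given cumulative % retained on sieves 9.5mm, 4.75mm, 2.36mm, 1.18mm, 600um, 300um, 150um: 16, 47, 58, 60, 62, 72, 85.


FM = sum(cumulative % retained) / 100
= 400 / 100
= 4.0

4.0


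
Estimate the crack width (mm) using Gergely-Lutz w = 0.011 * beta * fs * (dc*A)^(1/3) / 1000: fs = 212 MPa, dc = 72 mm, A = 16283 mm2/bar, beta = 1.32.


w = 0.011 * beta * fs * (dc * A)^(1/3) / 1000
= 0.011 * 1.32 * 212 * (72 * 16283)^(1/3) / 1000
= 0.325 mm

0.325


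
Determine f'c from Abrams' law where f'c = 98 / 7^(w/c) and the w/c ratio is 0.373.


f'c = 98 / 7^0.373
= 98 / 2.066
= 47.42 MPa

47.42


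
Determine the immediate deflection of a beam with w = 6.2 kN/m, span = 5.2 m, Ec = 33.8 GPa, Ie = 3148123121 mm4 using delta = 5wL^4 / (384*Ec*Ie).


Convert: L = 5.2 m = 5200 mm, Ec = 33.8 GPa = 33800 MPa
delta = 5 * 6.2 * 5200^4 / (384 * 33800 * 3148123121)
= 0.55 mm

0.55


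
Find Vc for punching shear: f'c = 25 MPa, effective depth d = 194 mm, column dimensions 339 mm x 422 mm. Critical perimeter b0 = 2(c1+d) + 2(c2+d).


b0 = 2*(339 + 194) + 2*(422 + 194) = 2298 mm
Vc = 0.33 * sqrt(25) * 2298 * 194 / 1000
= 735.59 kN

735.59


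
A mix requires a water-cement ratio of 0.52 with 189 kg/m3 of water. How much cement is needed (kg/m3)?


Cement = water / (w/c)
= 189 / 0.52
= 363.5 kg/m3

363.5


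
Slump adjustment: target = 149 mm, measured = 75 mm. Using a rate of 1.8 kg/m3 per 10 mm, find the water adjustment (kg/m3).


Difference = 149 - 75 = 74 mm
Water adjustment = 74 * 1.8 / 10 = 13.3 kg/m3

13.3


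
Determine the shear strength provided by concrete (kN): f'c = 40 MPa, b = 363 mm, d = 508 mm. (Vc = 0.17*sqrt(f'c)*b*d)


Vc = 0.17 * sqrt(40) * 363 * 508 / 1000
= 198.27 kN

198.27


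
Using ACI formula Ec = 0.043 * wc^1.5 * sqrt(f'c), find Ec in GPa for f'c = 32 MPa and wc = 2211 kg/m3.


Ec = 0.043 * 2211^1.5 * sqrt(32) / 1000
= 25.29 GPa

25.29


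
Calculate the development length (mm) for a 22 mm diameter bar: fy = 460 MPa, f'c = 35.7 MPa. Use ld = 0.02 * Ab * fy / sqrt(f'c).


Ab = pi * 22^2 / 4 = 380.133 mm2
ld = 0.02 * 380.133 * 460 / sqrt(35.7)
= 585.3 mm

585.3


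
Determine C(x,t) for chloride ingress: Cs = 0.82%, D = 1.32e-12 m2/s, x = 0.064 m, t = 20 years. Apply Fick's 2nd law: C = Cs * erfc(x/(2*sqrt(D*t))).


t_seconds = 20 * 365.25 * 24 * 3600 = 631152000.0 s
arg = 0.064 / (2 * sqrt(1.32e-12 * 631152000.0))
= 1.1087
erfc(1.1087) = 0.1169
C = 0.82 * 0.1169 = 0.0959%

0.0959


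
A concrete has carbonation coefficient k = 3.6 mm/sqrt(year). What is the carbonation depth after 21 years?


depth = k * sqrt(t)
= 3.6 * sqrt(21)
= 16.5 mm

16.5


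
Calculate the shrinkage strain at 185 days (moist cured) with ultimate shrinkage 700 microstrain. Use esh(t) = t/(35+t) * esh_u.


esh(185) = 185 / (35 + 185) * 700
= 185 / 220 * 700
= 588.6 microstrain

588.6


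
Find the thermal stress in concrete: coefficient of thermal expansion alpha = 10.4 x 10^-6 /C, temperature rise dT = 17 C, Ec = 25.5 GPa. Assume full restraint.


sigma = alpha * dT * Ec
= 10.4e-6 * 17 * 25.5 * 1000
= 4.508 MPa

4.508


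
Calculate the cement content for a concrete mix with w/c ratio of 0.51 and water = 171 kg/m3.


Cement = water / (w/c)
= 171 / 0.51
= 335.3 kg/m3

335.3


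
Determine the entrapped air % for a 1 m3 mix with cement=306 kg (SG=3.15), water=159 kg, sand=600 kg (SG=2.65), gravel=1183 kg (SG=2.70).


Vol cement = 306 / (3.15 * 1000) = 0.097143 m3
Vol water = 159 / 1000 = 0.159 m3
Vol sand = 600 / (2.65 * 1000) = 0.226415 m3
Vol gravel = 1183 / (2.70 * 1000) = 0.438148 m3
Total solid + water volume = 0.920706 m3
Air = (1 - 0.920706) * 100 = 7.93%

7.93


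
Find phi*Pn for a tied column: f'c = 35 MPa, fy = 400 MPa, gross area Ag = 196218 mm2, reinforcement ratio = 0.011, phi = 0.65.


Ast = rho * Ag = 0.011 * 196218 = 2158.398 mm2
phi*Pn = 0.65 * 0.80 * (0.85 * 35 * (196218 - 2158.398) + 400 * 2158.398) / 1000
= 3451.05 kN

3451.05


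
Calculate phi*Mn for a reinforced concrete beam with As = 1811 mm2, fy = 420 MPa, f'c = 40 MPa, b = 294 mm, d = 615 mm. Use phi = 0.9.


a = As * fy / (0.85 * f'c * b)
= 1811 * 420 / (0.85 * 40 * 294)
= 76.0924 mm
Mn = As * fy * (d - a/2) / 10^6
= 438.8426 kN-m
phi*Mn = 0.9 * 438.8426 = 394.96 kN-m

394.96


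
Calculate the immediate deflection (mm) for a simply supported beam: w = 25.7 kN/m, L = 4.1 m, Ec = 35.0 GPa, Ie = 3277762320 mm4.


Convert: L = 4.1 m = 4100 mm, Ec = 35.0 GPa = 35000 MPa
delta = 5 * 25.7 * 4100^4 / (384 * 35000 * 3277762320)
= 0.82 mm

0.82


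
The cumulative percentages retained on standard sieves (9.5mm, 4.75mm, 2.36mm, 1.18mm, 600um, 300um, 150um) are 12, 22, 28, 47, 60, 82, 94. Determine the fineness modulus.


FM = sum(cumulative % retained) / 100
= 345 / 100
= 3.45

3.45


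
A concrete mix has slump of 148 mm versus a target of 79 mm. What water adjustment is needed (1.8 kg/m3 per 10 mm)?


Difference = 79 - 148 = -69 mm
Water adjustment = -69 * 1.8 / 10 = -12.4 kg/m3

-12.4


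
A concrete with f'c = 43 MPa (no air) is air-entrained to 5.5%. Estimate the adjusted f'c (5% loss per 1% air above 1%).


Strength loss = (5.5 - 1) * 5 = 22.5%
f'c = 43 * (1 - 22.5/100)
= 33.33 MPa

33.33


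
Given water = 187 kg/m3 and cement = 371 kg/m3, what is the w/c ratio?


w/c = water / cement
w/c = 187 / 371 = 0.504

0.504


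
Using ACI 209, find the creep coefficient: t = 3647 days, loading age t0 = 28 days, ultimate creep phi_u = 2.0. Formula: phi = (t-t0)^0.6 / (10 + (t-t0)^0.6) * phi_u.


dt = 3647 - 28 = 3619
phi = 3619^0.6 / (10 + 3619^0.6) * 2.0
= 1.863

1.863


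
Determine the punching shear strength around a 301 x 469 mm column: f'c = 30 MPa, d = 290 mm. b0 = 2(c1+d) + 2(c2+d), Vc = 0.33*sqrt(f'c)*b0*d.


b0 = 2*(301 + 290) + 2*(469 + 290) = 2700 mm
Vc = 0.33 * sqrt(30) * 2700 * 290 / 1000
= 1415.26 kN

1415.26


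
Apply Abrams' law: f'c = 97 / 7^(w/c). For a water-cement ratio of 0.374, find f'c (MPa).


f'c = 97 / 7^0.374
= 97 / 2.07
= 46.85 MPa

46.85


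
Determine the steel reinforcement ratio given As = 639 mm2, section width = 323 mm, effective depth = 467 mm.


rho = As / (b * d)
= 639 / (323 * 467)
= 0.0042

0.0042


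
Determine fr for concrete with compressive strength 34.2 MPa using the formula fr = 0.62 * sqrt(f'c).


fr = 0.62 * sqrt(34.2)
= 3.626 MPa

3.626


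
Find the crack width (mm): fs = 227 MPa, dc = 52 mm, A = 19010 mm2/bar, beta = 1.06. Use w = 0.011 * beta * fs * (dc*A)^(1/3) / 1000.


w = 0.011 * beta * fs * (dc * A)^(1/3) / 1000
= 0.011 * 1.06 * 227 * (52 * 19010)^(1/3) / 1000
= 0.264 mm

0.264


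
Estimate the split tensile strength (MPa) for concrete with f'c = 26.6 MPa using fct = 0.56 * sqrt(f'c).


fct = 0.56 * sqrt(26.6)
= 0.56 * 5.158
= 2.888 MPa

2.888


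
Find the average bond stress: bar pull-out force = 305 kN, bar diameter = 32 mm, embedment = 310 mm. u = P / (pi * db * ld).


u = P / (pi * db * ld)
= 305 * 1000 / (pi * 32 * 310)
= 9.787 MPa

9.787


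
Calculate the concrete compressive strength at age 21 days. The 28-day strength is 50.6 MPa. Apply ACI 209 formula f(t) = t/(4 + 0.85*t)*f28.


f(21) = 21 / (4 + 0.85 * 21) * 50.6
= 21 / 21.85 * 50.6
= 48.63 MPa

48.63


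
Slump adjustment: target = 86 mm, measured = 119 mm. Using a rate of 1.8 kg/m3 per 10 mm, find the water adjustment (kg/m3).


Difference = 86 - 119 = -33 mm
Water adjustment = -33 * 1.8 / 10 = -5.9 kg/m3

-5.9


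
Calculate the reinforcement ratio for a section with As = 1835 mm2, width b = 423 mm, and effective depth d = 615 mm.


rho = As / (b * d)
= 1835 / (423 * 615)
= 0.0071

0.0071


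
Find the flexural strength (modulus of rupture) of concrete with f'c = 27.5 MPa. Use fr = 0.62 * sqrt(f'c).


fr = 0.62 * sqrt(27.5)
= 3.251 MPa

3.251


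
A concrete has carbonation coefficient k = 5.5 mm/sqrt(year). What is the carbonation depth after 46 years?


depth = k * sqrt(t)
= 5.5 * sqrt(46)
= 37.3 mm

37.3


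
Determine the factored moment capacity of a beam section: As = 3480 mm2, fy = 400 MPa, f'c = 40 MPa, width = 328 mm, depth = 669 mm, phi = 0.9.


a = As * fy / (0.85 * f'c * b)
= 3480 * 400 / (0.85 * 40 * 328)
= 124.8207 mm
Mn = As * fy * (d - a/2) / 10^6
= 844.3728 kN-m
phi*Mn = 0.9 * 844.3728 = 759.94 kN-m

759.94


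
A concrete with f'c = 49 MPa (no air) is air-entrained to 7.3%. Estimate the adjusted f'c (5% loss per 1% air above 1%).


Strength loss = (7.3 - 1) * 5 = 31.5%
f'c = 49 * (1 - 31.5/100)
= 33.57 MPa

33.57


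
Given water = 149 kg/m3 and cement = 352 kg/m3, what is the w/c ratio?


w/c = water / cement
w/c = 149 / 352 = 0.423

0.423


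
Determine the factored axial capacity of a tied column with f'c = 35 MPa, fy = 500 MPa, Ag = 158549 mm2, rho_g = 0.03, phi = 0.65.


Ast = rho * Ag = 0.03 * 158549 = 4756.47 mm2
phi*Pn = 0.65 * 0.80 * (0.85 * 35 * (158549 - 4756.47) + 500 * 4756.47) / 1000
= 3615.85 kN

3615.85


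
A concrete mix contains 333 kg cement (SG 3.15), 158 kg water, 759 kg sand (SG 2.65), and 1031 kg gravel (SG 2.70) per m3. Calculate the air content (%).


Vol cement = 333 / (3.15 * 1000) = 0.105714 m3
Vol water = 158 / 1000 = 0.158 m3
Vol sand = 759 / (2.65 * 1000) = 0.286415 m3
Vol gravel = 1031 / (2.70 * 1000) = 0.381852 m3
Total solid + water volume = 0.931981 m3
Air = (1 - 0.931981) * 100 = 6.8%

6.8


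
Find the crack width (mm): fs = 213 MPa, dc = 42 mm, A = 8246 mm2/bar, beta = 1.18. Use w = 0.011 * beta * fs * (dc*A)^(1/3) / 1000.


w = 0.011 * beta * fs * (dc * A)^(1/3) / 1000
= 0.011 * 1.18 * 213 * (42 * 8246)^(1/3) / 1000
= 0.194 mm

0.194


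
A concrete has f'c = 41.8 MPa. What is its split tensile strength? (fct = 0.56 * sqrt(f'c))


fct = 0.56 * sqrt(41.8)
= 0.56 * 6.465
= 3.621 MPa

3.621


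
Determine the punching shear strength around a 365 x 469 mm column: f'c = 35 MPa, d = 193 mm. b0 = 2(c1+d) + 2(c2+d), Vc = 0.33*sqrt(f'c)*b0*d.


b0 = 2*(365 + 193) + 2*(469 + 193) = 2440 mm
Vc = 0.33 * sqrt(35) * 2440 * 193 / 1000
= 919.38 kN

919.38


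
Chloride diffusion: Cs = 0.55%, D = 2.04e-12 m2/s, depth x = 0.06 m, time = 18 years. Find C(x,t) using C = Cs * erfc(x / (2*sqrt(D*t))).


t_seconds = 18 * 365.25 * 24 * 3600 = 568036800.0 s
arg = 0.06 / (2 * sqrt(2.04e-12 * 568036800.0))
= 0.8813
erfc(0.8813) = 0.2126
C = 0.55 * 0.2126 = 0.117%

0.117


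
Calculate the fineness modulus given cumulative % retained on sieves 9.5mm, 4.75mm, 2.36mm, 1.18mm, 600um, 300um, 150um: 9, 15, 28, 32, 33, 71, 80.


FM = sum(cumulative % retained) / 100
= 268 / 100
= 2.68

2.68


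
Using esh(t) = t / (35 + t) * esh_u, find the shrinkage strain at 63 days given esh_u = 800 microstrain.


esh(63) = 63 / (35 + 63) * 800
= 63 / 98 * 800
= 514.3 microstrain

514.3


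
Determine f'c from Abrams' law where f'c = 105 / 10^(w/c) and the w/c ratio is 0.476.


f'c = 105 / 10^0.476
= 105 / 2.992
= 35.09 MPa

35.09


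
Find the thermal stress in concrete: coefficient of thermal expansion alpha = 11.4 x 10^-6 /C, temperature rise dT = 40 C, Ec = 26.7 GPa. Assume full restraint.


sigma = alpha * dT * Ec
= 11.4e-6 * 40 * 26.7 * 1000
= 12.175 MPa

12.175


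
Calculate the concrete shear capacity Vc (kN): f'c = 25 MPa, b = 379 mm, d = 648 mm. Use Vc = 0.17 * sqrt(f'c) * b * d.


Vc = 0.17 * sqrt(25) * 379 * 648 / 1000
= 208.75 kN

208.75


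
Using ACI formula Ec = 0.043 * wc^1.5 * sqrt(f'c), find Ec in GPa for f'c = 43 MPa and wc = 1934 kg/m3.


Ec = 0.043 * 1934^1.5 * sqrt(43) / 1000
= 23.98 GPa

23.98


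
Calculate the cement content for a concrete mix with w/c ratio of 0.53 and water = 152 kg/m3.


Cement = water / (w/c)
= 152 / 0.53
= 286.8 kg/m3

286.8


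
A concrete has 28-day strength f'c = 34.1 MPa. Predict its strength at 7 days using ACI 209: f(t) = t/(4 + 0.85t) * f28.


f(7) = 7 / (4 + 0.85 * 7) * 34.1
= 7 / 9.95 * 34.1
= 23.99 MPa

23.99


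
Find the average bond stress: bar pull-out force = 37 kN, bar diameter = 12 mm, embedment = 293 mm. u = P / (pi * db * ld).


u = P / (pi * db * ld)
= 37 * 1000 / (pi * 12 * 293)
= 3.35 MPa

3.35


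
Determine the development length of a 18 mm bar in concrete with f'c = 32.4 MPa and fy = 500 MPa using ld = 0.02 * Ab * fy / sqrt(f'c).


Ab = pi * 18^2 / 4 = 254.469 mm2
ld = 0.02 * 254.469 * 500 / sqrt(32.4)
= 447.1 mm

447.1


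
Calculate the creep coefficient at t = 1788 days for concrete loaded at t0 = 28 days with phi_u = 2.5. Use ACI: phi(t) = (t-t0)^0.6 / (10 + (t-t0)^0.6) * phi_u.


dt = 1788 - 28 = 1760
phi = 1760^0.6 / (10 + 1760^0.6) * 2.5
= 2.246

2.246
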